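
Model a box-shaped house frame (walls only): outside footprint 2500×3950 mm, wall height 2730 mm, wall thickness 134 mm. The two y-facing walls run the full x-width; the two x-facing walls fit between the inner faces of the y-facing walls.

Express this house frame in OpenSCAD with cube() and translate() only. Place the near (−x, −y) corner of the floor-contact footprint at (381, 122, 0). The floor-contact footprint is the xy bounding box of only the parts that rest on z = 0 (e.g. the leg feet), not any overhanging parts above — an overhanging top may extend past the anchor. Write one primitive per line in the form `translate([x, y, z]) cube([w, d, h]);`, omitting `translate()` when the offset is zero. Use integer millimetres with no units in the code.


translate([381, 122, 0]) cube([2500, 134, 2730]);
translate([381, 3938, 0]) cube([2500, 134, 2730]);
translate([381, 256, 0]) cube([134, 3682, 2730]);
translate([2747, 256, 0]) cube([134, 3682, 2730]);


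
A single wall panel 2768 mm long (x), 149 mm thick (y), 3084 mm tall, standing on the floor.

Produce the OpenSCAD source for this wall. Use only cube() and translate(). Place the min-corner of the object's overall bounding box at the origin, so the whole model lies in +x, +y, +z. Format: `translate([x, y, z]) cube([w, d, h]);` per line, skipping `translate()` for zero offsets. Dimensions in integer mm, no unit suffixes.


cube([2768, 149, 3084]);


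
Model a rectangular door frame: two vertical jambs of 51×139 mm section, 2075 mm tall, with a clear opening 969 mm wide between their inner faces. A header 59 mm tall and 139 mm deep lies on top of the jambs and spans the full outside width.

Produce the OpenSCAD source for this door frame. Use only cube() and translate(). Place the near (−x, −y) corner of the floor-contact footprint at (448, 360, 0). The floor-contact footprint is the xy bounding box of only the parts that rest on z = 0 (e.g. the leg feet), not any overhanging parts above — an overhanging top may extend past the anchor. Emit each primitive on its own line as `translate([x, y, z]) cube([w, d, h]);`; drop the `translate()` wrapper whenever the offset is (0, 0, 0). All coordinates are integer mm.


translate([448, 360, 0]) cube([51, 139, 2075]);
translate([1468, 360, 0]) cube([51, 139, 2075]);
translate([448, 360, 2075]) cube([1071, 139, 59]);


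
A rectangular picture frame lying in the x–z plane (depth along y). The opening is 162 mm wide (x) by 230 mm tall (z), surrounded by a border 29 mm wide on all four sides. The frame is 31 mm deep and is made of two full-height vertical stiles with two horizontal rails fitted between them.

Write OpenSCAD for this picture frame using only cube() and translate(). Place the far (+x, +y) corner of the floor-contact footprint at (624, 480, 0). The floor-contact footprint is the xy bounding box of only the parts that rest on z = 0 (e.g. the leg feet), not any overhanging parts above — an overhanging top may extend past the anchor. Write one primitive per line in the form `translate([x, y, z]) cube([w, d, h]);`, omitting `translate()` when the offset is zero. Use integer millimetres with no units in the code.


translate([404, 449, 0]) cube([29, 31, 288]);
translate([595, 449, 0]) cube([29, 31, 288]);
translate([433, 449, 0]) cube([162, 31, 29]);
translate([433, 449, 259]) cube([162, 31, 29]);


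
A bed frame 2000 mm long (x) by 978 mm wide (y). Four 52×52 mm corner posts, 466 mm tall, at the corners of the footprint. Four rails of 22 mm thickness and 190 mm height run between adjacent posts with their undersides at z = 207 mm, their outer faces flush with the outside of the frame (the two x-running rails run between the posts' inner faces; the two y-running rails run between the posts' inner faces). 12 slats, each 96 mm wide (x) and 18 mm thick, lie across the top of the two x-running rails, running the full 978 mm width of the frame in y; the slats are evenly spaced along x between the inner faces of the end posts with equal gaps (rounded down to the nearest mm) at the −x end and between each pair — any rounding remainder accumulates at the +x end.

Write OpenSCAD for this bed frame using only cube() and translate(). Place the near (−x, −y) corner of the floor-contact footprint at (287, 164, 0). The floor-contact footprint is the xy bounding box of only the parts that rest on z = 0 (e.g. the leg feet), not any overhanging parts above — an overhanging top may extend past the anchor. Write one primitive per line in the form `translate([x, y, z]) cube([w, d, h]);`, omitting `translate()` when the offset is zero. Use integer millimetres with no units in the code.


translate([287, 164, 0]) cube([52, 52, 466]);
translate([287, 1090, 0]) cube([52, 52, 466]);
translate([2235, 164, 0]) cube([52, 52, 466]);
translate([2235, 1090, 0]) cube([52, 52, 466]);
translate([339, 164, 207]) cube([1896, 22, 190]);
translate([339, 1120, 207]) cube([1896, 22, 190]);
translate([287, 216, 207]) cube([22, 874, 190]);
translate([2265, 216, 207]) cube([22, 874, 190]);
translate([396, 164, 397]) cube([96, 978, 18]);
translate([549, 164, 397]) cube([96, 978, 18]);
translate([702, 164, 397]) cube([96, 978, 18]);
translate([855, 164, 397]) cube([96, 978, 18]);
translate([1008, 164, 397]) cube([96, 978, 18]);
translate([1161, 164, 397]) cube([96, 978, 18]);
translate([1314, 164, 397]) cube([96, 978, 18]);
translate([1467, 164, 397]) cube([96, 978, 18]);
translate([1620, 164, 397]) cube([96, 978, 18]);
translate([1773, 164, 397]) cube([96, 978, 18]);
translate([1926, 164, 397]) cube([96, 978, 18]);
translate([2079, 164, 397]) cube([96, 978, 18]);


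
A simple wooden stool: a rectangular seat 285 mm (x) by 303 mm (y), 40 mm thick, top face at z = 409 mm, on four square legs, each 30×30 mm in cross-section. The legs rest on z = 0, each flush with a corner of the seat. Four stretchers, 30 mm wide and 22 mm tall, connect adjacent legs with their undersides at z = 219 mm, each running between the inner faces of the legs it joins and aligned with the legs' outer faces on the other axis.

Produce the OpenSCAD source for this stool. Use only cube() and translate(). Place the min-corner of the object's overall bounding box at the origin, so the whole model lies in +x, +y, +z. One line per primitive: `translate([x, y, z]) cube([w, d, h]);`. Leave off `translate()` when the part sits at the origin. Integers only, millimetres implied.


// leg_h = 409 - 40 = 369
// stretcher span = 285 - 2*30 = 225
translate([0, 0, 369]) cube([285, 303, 40]);
cube([30, 30, 369]);
translate([255, 0, 0]) cube([30, 30, 369]);
translate([0, 273, 0]) cube([30, 30, 369]);
translate([255, 273, 0]) cube([30, 30, 369]);
translate([30, 0, 219]) cube([225, 30, 22]);
translate([30, 273, 219]) cube([225, 30, 22]);
translate([0, 30, 219]) cube([30, 243, 22]);
translate([255, 30, 219]) cube([30, 243, 22]);


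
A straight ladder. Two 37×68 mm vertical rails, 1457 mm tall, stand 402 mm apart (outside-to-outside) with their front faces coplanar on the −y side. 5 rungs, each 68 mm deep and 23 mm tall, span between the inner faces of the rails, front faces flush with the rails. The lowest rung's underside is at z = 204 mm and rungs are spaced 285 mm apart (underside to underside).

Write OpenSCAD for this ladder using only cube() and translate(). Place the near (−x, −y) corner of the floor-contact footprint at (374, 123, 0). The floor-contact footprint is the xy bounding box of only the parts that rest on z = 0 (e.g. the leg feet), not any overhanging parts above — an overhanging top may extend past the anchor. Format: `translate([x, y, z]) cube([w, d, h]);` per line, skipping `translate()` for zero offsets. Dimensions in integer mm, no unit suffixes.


translate([374, 123, 0]) cube([37, 68, 1457]);
translate([739, 123, 0]) cube([37, 68, 1457]);
translate([411, 123, 204]) cube([328, 68, 23]);
translate([411, 123, 489]) cube([328, 68, 23]);
translate([411, 123, 774]) cube([328, 68, 23]);
translate([411, 123, 1059]) cube([328, 68, 23]);
translate([411, 123, 1344]) cube([328, 68, 23]);


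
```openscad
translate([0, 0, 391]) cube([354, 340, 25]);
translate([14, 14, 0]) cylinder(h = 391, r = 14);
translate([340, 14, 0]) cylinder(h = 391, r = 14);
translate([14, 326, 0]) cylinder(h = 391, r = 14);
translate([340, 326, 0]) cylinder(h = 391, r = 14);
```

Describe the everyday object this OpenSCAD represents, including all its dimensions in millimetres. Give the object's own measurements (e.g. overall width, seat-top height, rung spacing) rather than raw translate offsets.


A simple wooden stool: a rectangular seat 354 mm (x) by 340 mm (y), 25 mm thick, top face at z = 416 mm, on four round legs, each 28 mm in diameter. The legs rest on z = 0, each leg's axis is inset half a diameter from the nearest pair of seat edges (so the leg's bounding box is flush with the corner).


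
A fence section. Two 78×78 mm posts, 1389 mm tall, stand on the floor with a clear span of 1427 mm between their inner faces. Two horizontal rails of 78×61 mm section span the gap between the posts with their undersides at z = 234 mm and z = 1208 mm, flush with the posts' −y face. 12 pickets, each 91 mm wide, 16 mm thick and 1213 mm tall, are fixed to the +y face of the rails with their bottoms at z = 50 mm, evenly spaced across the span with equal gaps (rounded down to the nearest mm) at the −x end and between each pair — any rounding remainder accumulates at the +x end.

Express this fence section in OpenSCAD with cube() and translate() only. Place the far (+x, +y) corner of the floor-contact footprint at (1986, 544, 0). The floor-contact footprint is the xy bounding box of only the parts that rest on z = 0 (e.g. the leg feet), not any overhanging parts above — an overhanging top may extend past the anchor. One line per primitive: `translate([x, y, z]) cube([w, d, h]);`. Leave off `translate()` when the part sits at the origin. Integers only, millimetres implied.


translate([403, 466, 0]) cube([78, 78, 1389]);
translate([1908, 466, 0]) cube([78, 78, 1389]);
translate([481, 466, 234]) cube([1427, 78, 61]);
translate([481, 466, 1208]) cube([1427, 78, 61]);
translate([506, 544, 50]) cube([91, 16, 1213]);
translate([622, 544, 50]) cube([91, 16, 1213]);
translate([738, 544, 50]) cube([91, 16, 1213]);
translate([854, 544, 50]) cube([91, 16, 1213]);
translate([970, 544, 50]) cube([91, 16, 1213]);
translate([1086, 544, 50]) cube([91, 16, 1213]);
translate([1202, 544, 50]) cube([91, 16, 1213]);
translate([1318, 544, 50]) cube([91, 16, 1213]);
translate([1434, 544, 50]) cube([91, 16, 1213]);
translate([1550, 544, 50]) cube([91, 16, 1213]);
translate([1666, 544, 50]) cube([91, 16, 1213]);
translate([1782, 544, 50]) cube([91, 16, 1213]);


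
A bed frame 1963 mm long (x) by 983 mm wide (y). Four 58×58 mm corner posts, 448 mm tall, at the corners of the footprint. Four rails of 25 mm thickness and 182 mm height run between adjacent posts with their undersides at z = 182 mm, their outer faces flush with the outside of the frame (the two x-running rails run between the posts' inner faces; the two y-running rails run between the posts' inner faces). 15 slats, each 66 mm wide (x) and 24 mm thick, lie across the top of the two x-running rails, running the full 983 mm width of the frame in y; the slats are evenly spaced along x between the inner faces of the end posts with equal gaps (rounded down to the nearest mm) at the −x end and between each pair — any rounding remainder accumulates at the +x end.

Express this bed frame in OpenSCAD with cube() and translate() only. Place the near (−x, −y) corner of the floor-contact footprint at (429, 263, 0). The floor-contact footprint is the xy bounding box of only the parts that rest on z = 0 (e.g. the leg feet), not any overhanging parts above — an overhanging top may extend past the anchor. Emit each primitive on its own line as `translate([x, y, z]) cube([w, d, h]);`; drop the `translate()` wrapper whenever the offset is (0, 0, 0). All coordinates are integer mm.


// slat z = rail_z + rail_h = 182 + 182 = 364
// slat gap = ⌊(1847 − 15·66) / 16⌋ = 53
translate([429, 263, 0]) cube([58, 58, 448]);
translate([429, 1188, 0]) cube([58, 58, 448]);
translate([2334, 263, 0]) cube([58, 58, 448]);
translate([2334, 1188, 0]) cube([58, 58, 448]);
translate([487, 263, 182]) cube([1847, 25, 182]);
translate([487, 1221, 182]) cube([1847, 25, 182]);
translate([429, 321, 182]) cube([25, 867, 182]);
translate([2367, 321, 182]) cube([25, 867, 182]);
translate([540, 263, 364]) cube([66, 983, 24]);
translate([659, 263, 364]) cube([66, 983, 24]);
translate([778, 263, 364]) cube([66, 983, 24]);
translate([897, 263, 364]) cube([66, 983, 24]);
translate([1016, 263, 364]) cube([66, 983, 24]);
translate([1135, 263, 364]) cube([66, 983, 24]);
translate([1254, 263, 364]) cube([66, 983, 24]);
translate([1373, 263, 364]) cube([66, 983, 24]);
translate([1492, 263, 364]) cube([66, 983, 24]);
translate([1611, 263, 364]) cube([66, 983, 24]);
translate([1730, 263, 364]) cube([66, 983, 24]);
translate([1849, 263, 364]) cube([66, 983, 24]);
translate([1968, 263, 364]) cube([66, 983, 24]);
translate([2087, 263, 364]) cube([66, 983, 24]);
translate([2206, 263, 364]) cube([66, 983, 24]);


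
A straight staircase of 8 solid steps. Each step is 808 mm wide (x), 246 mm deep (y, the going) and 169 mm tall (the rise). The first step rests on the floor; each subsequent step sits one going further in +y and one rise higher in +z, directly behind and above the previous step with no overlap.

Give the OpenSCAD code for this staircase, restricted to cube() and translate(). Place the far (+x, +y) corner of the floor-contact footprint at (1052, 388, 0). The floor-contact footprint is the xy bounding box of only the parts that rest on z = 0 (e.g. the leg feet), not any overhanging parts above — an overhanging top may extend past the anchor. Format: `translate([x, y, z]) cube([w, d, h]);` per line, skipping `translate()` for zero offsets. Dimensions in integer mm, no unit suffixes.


translate([244, 142, 0]) cube([808, 246, 169]);
translate([244, 388, 169]) cube([808, 246, 169]);
translate([244, 634, 338]) cube([808, 246, 169]);
translate([244, 880, 507]) cube([808, 246, 169]);
translate([244, 1126, 676]) cube([808, 246, 169]);
translate([244, 1372, 845]) cube([808, 246, 169]);
translate([244, 1618, 1014]) cube([808, 246, 169]);
translate([244, 1864, 1183]) cube([808, 246, 169]);


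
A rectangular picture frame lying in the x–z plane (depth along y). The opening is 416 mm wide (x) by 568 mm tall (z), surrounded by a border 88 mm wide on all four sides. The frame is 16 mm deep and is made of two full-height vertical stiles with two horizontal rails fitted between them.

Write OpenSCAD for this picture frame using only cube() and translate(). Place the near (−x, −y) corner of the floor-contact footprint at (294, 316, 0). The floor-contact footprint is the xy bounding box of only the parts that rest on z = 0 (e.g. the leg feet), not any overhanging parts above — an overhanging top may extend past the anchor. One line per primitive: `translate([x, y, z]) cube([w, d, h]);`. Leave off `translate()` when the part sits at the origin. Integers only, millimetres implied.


translate([294, 316, 0]) cube([88, 16, 744]);
translate([798, 316, 0]) cube([88, 16, 744]);
translate([382, 316, 0]) cube([416, 16, 88]);
translate([382, 316, 656]) cube([416, 16, 88]);


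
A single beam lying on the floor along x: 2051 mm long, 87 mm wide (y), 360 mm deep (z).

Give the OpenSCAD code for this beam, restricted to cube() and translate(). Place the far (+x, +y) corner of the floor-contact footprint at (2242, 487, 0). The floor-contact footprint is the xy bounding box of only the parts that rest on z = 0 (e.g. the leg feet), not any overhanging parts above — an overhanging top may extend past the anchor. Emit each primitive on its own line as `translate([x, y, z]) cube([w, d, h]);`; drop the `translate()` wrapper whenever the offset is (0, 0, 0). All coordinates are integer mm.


translate([191, 400, 0]) cube([2051, 87, 360]);


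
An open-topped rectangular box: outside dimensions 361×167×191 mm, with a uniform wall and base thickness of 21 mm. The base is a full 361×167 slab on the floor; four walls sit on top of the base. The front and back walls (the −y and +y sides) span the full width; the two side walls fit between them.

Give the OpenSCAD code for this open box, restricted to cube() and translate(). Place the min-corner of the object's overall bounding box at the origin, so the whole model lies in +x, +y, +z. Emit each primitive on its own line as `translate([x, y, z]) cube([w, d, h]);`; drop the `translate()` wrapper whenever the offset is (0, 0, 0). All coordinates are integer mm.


cube([361, 167, 21]);
translate([0, 0, 21]) cube([361, 21, 170]);
translate([0, 146, 21]) cube([361, 21, 170]);
translate([0, 21, 21]) cube([21, 125, 170]);
translate([340, 21, 21]) cube([21, 125, 170]);


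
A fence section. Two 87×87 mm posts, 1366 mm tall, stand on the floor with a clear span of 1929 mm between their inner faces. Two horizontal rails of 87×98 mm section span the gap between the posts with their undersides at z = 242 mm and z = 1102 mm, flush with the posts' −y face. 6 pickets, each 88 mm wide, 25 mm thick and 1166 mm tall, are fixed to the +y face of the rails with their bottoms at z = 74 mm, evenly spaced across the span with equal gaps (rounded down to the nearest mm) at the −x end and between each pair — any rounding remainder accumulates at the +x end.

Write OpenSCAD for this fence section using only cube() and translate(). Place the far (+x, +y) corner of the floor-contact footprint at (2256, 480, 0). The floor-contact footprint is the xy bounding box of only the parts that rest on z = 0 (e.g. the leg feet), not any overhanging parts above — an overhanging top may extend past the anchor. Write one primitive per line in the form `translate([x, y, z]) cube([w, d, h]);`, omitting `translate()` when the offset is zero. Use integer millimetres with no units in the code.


translate([153, 393, 0]) cube([87, 87, 1366]);
translate([2169, 393, 0]) cube([87, 87, 1366]);
translate([240, 393, 242]) cube([1929, 87, 98]);
translate([240, 393, 1102]) cube([1929, 87, 98]);
translate([440, 480, 74]) cube([88, 25, 1166]);
translate([728, 480, 74]) cube([88, 25, 1166]);
translate([1016, 480, 74]) cube([88, 25, 1166]);
translate([1304, 480, 74]) cube([88, 25, 1166]);
translate([1592, 480, 74]) cube([88, 25, 1166]);
translate([1880, 480, 74]) cube([88, 25, 1166]);


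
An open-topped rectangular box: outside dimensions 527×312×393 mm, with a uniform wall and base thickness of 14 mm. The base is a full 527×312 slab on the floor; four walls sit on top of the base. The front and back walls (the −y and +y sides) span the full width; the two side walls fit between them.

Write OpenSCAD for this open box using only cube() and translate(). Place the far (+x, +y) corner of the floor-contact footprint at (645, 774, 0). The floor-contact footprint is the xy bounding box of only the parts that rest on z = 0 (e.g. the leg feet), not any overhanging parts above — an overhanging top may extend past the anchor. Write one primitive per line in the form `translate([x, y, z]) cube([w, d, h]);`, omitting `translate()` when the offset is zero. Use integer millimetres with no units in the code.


translate([118, 462, 0]) cube([527, 312, 14]);
translate([118, 462, 14]) cube([527, 14, 379]);
translate([118, 760, 14]) cube([527, 14, 379]);
translate([118, 476, 14]) cube([14, 284, 379]);
translate([631, 476, 14]) cube([14, 284, 379]);


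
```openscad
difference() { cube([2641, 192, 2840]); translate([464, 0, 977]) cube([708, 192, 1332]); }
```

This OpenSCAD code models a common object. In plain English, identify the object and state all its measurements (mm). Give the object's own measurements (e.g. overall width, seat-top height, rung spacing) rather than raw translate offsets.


A wall 2641 mm long (x), 192 mm thick (y), 2840 mm tall, with a rectangular window opening cut through it. The opening is 708 mm wide and 1332 mm tall; its sill is at z = 977 mm and its near (−x) edge is 464 mm from the wall's −x end. The opening passes through the full wall thickness.


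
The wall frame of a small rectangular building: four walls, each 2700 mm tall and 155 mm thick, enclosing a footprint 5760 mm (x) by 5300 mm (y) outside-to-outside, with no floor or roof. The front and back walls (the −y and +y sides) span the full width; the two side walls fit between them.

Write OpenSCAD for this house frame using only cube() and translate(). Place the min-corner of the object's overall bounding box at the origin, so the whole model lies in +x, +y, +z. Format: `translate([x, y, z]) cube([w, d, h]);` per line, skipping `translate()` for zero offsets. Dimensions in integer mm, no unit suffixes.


cube([5760, 155, 2700]);
translate([0, 5145, 0]) cube([5760, 155, 2700]);
translate([0, 155, 0]) cube([155, 4990, 2700]);
translate([5605, 155, 0]) cube([155, 4990, 2700]);


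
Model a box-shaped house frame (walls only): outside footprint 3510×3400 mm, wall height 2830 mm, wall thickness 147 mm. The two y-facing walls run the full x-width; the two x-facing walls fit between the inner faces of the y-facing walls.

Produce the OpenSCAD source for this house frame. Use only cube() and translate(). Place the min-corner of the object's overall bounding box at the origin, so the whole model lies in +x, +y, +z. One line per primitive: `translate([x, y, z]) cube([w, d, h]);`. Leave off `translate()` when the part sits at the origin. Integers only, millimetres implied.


cube([3510, 147, 2830]);
translate([0, 3253, 0]) cube([3510, 147, 2830]);
translate([0, 147, 0]) cube([147, 3106, 2830]);
translate([3363, 147, 0]) cube([147, 3106, 2830]);


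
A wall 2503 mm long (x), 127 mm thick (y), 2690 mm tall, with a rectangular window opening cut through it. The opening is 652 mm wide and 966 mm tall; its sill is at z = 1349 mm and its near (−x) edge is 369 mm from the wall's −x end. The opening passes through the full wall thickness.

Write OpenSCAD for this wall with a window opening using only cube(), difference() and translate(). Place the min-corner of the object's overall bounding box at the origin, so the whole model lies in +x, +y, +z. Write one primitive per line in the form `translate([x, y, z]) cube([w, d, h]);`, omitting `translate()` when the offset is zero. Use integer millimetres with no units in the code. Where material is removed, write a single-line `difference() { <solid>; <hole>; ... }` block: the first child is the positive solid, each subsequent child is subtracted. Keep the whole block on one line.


difference() { cube([2503, 127, 2690]); translate([369, 0, 1349]) cube([652, 127, 966]); }


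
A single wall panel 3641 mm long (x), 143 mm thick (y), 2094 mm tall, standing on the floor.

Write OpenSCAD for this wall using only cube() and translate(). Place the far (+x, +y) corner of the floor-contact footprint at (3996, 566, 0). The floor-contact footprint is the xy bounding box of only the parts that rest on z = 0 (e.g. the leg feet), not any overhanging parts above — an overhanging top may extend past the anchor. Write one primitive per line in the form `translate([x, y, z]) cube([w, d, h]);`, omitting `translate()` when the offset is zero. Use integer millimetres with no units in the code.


translate([355, 423, 0]) cube([3641, 143, 2094]);


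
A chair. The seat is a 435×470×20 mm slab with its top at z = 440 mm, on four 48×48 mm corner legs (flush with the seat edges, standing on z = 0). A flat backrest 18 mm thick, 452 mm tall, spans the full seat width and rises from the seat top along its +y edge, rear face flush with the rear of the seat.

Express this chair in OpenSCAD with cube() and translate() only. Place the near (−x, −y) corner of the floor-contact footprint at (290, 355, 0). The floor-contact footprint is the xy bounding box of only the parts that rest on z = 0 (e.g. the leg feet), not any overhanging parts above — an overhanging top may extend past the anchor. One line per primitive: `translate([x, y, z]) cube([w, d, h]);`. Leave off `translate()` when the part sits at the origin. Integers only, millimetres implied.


// leg_h = 440 - 20 = 420
translate([290, 355, 420]) cube([435, 470, 20]);
translate([290, 355, 0]) cube([48, 48, 420]);
translate([677, 355, 0]) cube([48, 48, 420]);
translate([290, 777, 0]) cube([48, 48, 420]);
translate([677, 777, 0]) cube([48, 48, 420]);
translate([290, 807, 440]) cube([435, 18, 452]);


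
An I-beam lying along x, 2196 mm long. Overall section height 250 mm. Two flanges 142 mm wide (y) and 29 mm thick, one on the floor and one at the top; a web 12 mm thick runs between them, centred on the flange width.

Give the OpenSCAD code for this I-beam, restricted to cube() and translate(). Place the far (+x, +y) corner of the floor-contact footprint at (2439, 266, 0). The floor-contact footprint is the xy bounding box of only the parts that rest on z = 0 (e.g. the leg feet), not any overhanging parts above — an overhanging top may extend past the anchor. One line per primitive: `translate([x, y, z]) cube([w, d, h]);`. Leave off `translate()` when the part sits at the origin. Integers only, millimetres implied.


translate([243, 124, 0]) cube([2196, 142, 29]);
translate([243, 189, 29]) cube([2196, 12, 192]);
translate([243, 124, 221]) cube([2196, 142, 29]);


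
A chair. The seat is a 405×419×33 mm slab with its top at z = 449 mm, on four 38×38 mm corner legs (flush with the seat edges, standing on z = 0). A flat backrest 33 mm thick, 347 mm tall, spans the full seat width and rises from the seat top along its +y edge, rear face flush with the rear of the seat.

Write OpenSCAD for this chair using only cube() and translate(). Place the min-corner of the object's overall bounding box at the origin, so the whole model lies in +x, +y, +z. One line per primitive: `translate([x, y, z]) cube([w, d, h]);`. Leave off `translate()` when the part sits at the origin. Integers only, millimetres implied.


translate([0, 0, 416]) cube([405, 419, 33]);
cube([38, 38, 416]);
translate([367, 0, 0]) cube([38, 38, 416]);
translate([0, 381, 0]) cube([38, 38, 416]);
translate([367, 381, 0]) cube([38, 38, 416]);
translate([0, 386, 449]) cube([405, 33, 347]);


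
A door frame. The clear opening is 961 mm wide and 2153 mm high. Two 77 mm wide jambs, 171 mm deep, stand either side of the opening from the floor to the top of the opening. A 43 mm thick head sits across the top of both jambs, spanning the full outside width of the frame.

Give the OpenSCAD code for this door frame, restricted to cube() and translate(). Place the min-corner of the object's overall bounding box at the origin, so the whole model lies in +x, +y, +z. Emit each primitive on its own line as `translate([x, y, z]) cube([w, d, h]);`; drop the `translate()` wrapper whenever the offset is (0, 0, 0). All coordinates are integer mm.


cube([77, 171, 2153]);
translate([1038, 0, 0]) cube([77, 171, 2153]);
translate([0, 0, 2153]) cube([1115, 171, 43]);


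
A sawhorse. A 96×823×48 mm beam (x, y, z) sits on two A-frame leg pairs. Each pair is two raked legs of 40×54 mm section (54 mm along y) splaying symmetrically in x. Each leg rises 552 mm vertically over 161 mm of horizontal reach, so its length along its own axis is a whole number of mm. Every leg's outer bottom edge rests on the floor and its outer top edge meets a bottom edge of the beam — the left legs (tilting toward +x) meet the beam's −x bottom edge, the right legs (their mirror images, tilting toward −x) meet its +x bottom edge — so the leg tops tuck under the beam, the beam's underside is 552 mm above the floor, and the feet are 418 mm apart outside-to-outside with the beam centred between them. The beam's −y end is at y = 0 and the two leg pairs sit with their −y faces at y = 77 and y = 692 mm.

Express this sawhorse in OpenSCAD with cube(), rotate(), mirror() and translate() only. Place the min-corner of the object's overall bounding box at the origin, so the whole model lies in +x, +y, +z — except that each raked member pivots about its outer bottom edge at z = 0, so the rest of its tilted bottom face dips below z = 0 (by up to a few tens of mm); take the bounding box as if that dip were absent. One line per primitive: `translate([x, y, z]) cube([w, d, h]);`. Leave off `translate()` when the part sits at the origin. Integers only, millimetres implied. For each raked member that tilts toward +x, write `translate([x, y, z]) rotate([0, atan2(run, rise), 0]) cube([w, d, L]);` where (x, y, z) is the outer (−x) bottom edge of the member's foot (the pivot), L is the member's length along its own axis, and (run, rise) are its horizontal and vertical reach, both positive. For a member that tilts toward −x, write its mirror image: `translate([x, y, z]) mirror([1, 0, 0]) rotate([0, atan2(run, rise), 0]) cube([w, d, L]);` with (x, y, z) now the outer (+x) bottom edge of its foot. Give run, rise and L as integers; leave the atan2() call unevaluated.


translate([161, 0, 552]) cube([96, 823, 48]);
translate([0, 77, 0]) rotate([0, atan2(161, 552), 0]) cube([40, 54, 575]);
translate([418, 77, 0]) mirror([1, 0, 0]) rotate([0, atan2(161, 552), 0]) cube([40, 54, 575]);
translate([0, 692, 0]) rotate([0, atan2(161, 552), 0]) cube([40, 54, 575]);
translate([418, 692, 0]) mirror([1, 0, 0]) rotate([0, atan2(161, 552), 0]) cube([40, 54, 575]);


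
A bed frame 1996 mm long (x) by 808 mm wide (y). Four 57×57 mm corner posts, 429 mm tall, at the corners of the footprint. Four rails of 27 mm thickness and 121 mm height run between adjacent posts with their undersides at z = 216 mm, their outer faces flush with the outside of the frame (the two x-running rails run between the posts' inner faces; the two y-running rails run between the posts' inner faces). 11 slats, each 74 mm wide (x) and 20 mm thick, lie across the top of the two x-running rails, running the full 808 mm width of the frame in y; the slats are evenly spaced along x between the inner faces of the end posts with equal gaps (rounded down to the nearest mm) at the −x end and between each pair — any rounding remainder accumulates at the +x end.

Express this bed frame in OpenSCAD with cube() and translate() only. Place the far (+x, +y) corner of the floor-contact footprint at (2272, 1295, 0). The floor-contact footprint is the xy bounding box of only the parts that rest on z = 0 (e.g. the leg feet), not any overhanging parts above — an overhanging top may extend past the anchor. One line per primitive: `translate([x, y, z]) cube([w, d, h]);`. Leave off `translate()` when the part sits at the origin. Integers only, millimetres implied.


translate([276, 487, 0]) cube([57, 57, 429]);
translate([276, 1238, 0]) cube([57, 57, 429]);
translate([2215, 487, 0]) cube([57, 57, 429]);
translate([2215, 1238, 0]) cube([57, 57, 429]);
translate([333, 487, 216]) cube([1882, 27, 121]);
translate([333, 1268, 216]) cube([1882, 27, 121]);
translate([276, 544, 216]) cube([27, 694, 121]);
translate([2245, 544, 216]) cube([27, 694, 121]);
translate([422, 487, 337]) cube([74, 808, 20]);
translate([585, 487, 337]) cube([74, 808, 20]);
translate([748, 487, 337]) cube([74, 808, 20]);
translate([911, 487, 337]) cube([74, 808, 20]);
translate([1074, 487, 337]) cube([74, 808, 20]);
translate([1237, 487, 337]) cube([74, 808, 20]);
translate([1400, 487, 337]) cube([74, 808, 20]);
translate([1563, 487, 337]) cube([74, 808, 20]);
translate([1726, 487, 337]) cube([74, 808, 20]);
translate([1889, 487, 337]) cube([74, 808, 20]);
translate([2052, 487, 337]) cube([74, 808, 20]);


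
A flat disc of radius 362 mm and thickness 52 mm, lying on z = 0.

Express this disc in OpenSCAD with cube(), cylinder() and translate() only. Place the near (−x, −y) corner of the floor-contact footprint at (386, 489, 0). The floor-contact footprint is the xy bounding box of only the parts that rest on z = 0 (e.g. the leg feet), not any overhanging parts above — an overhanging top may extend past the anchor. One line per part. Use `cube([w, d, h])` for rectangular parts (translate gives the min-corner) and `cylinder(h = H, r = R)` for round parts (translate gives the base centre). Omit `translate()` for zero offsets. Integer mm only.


translate([748, 851, 0]) cylinder(h = 52, r = 362);


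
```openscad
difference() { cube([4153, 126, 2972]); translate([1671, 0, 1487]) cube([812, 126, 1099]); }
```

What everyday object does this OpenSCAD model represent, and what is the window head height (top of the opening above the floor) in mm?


A wall with a window opening. The window head height is 2586 mm.

A wall with a rectangular opening subtracted — a window. Sill at z = 1487, opening 1099 mm tall, so the head is at 1487 + 1099 = 2586 mm.


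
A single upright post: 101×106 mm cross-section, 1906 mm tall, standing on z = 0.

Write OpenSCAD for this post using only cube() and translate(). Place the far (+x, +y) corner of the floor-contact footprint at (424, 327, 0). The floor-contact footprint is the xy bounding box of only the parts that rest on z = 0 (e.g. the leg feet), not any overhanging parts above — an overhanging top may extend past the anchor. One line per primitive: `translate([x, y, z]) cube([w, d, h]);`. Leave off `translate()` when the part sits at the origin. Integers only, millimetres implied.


translate([323, 221, 0]) cube([101, 106, 1906]);


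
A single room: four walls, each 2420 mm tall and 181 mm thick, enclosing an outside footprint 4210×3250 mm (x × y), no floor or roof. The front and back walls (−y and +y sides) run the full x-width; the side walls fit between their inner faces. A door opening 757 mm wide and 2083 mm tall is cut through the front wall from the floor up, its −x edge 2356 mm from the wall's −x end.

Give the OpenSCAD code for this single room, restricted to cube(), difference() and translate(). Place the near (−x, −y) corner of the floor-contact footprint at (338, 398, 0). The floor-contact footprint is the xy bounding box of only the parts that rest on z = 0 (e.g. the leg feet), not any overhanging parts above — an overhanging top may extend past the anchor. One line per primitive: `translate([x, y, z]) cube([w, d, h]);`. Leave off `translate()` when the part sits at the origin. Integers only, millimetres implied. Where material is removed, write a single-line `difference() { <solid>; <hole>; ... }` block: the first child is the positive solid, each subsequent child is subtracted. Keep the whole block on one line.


difference() { translate([338, 398, 0]) cube([4210, 181, 2420]); translate([2694, 398, 0]) cube([757, 181, 2083]); }
translate([338, 3467, 0]) cube([4210, 181, 2420]);
translate([338, 579, 0]) cube([181, 2888, 2420]);
translate([4367, 579, 0]) cube([181, 2888, 2420]);


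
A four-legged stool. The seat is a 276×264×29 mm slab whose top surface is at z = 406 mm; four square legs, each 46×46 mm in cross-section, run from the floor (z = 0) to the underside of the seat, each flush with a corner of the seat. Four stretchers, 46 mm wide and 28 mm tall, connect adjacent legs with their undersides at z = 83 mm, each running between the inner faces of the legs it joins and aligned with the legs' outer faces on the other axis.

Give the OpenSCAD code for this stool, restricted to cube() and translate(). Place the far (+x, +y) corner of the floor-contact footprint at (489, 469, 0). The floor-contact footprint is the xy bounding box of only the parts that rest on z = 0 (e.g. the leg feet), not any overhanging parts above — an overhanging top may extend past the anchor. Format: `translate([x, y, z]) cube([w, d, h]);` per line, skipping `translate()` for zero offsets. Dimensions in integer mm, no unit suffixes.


// leg_h = 406 - 29 = 377
// stretcher span = 276 - 2*46 = 184
translate([213, 205, 377]) cube([276, 264, 29]);
translate([213, 205, 0]) cube([46, 46, 377]);
translate([443, 205, 0]) cube([46, 46, 377]);
translate([213, 423, 0]) cube([46, 46, 377]);
translate([443, 423, 0]) cube([46, 46, 377]);
translate([259, 205, 83]) cube([184, 46, 28]);
translate([259, 423, 83]) cube([184, 46, 28]);
translate([213, 251, 83]) cube([46, 172, 28]);
translate([443, 251, 83]) cube([46, 172, 28]);


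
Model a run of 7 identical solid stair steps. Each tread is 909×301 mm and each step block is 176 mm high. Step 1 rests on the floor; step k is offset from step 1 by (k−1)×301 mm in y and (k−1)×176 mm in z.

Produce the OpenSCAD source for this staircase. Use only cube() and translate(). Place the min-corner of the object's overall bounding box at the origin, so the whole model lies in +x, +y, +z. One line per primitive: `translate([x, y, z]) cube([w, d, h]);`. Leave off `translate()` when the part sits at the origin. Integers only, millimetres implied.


cube([909, 301, 176]);
translate([0, 301, 176]) cube([909, 301, 176]);
translate([0, 602, 352]) cube([909, 301, 176]);
translate([0, 903, 528]) cube([909, 301, 176]);
translate([0, 1204, 704]) cube([909, 301, 176]);
translate([0, 1505, 880]) cube([909, 301, 176]);
translate([0, 1806, 1056]) cube([909, 301, 176]);


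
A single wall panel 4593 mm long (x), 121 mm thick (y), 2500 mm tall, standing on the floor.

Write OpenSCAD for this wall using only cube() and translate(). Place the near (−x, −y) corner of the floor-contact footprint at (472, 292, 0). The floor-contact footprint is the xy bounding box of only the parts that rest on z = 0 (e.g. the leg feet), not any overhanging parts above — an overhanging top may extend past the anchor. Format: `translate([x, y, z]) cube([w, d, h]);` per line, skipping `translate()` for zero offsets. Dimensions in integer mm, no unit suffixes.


translate([472, 292, 0]) cube([4593, 121, 2500]);


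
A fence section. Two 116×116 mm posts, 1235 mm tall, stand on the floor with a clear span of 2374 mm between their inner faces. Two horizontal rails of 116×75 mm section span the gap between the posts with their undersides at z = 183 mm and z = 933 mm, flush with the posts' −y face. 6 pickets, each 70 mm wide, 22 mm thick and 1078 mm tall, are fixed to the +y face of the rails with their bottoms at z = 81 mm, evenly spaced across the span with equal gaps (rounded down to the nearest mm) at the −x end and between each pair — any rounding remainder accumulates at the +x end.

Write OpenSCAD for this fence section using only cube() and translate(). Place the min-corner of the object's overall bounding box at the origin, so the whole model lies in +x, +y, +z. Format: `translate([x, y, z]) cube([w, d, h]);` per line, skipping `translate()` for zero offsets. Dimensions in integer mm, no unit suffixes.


cube([116, 116, 1235]);
translate([2490, 0, 0]) cube([116, 116, 1235]);
translate([116, 0, 183]) cube([2374, 116, 75]);
translate([116, 0, 933]) cube([2374, 116, 75]);
translate([395, 116, 81]) cube([70, 22, 1078]);
translate([744, 116, 81]) cube([70, 22, 1078]);
translate([1093, 116, 81]) cube([70, 22, 1078]);
translate([1442, 116, 81]) cube([70, 22, 1078]);
translate([1791, 116, 81]) cube([70, 22, 1078]);
translate([2140, 116, 81]) cube([70, 22, 1078]);


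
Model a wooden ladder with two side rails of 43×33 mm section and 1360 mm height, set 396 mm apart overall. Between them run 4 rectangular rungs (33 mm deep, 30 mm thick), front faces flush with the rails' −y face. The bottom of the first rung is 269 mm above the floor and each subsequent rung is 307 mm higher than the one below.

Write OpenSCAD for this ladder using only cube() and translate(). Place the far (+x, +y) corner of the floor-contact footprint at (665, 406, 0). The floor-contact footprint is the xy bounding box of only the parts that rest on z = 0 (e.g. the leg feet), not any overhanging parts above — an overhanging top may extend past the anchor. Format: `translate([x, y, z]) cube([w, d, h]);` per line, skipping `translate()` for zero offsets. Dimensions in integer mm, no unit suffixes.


translate([269, 373, 0]) cube([43, 33, 1360]);
translate([622, 373, 0]) cube([43, 33, 1360]);
translate([312, 373, 269]) cube([310, 33, 30]);
translate([312, 373, 576]) cube([310, 33, 30]);
translate([312, 373, 883]) cube([310, 33, 30]);
translate([312, 373, 1190]) cube([310, 33, 30]);
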